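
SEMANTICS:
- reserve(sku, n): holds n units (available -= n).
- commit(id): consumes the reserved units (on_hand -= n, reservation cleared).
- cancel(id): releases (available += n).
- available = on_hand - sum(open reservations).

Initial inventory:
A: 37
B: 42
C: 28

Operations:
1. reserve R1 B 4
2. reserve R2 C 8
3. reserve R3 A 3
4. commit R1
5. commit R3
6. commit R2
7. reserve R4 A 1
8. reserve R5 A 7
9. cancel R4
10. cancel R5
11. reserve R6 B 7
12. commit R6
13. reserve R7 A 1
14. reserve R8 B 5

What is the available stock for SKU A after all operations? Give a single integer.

Answer: 33

Derivation:
Step 1: reserve R1 B 4 -> on_hand[A=37 B=42 C=28] avail[A=37 B=38 C=28] open={R1}
Step 2: reserve R2 C 8 -> on_hand[A=37 B=42 C=28] avail[A=37 B=38 C=20] open={R1,R2}
Step 3: reserve R3 A 3 -> on_hand[A=37 B=42 C=28] avail[A=34 B=38 C=20] open={R1,R2,R3}
Step 4: commit R1 -> on_hand[A=37 B=38 C=28] avail[A=34 B=38 C=20] open={R2,R3}
Step 5: commit R3 -> on_hand[A=34 B=38 C=28] avail[A=34 B=38 C=20] open={R2}
Step 6: commit R2 -> on_hand[A=34 B=38 C=20] avail[A=34 B=38 C=20] open={}
Step 7: reserve R4 A 1 -> on_hand[A=34 B=38 C=20] avail[A=33 B=38 C=20] open={R4}
Step 8: reserve R5 A 7 -> on_hand[A=34 B=38 C=20] avail[A=26 B=38 C=20] open={R4,R5}
Step 9: cancel R4 -> on_hand[A=34 B=38 C=20] avail[A=27 B=38 C=20] open={R5}
Step 10: cancel R5 -> on_hand[A=34 B=38 C=20] avail[A=34 B=38 C=20] open={}
Step 11: reserve R6 B 7 -> on_hand[A=34 B=38 C=20] avail[A=34 B=31 C=20] open={R6}
Step 12: commit R6 -> on_hand[A=34 B=31 C=20] avail[A=34 B=31 C=20] open={}
Step 13: reserve R7 A 1 -> on_hand[A=34 B=31 C=20] avail[A=33 B=31 C=20] open={R7}
Step 14: reserve R8 B 5 -> on_hand[A=34 B=31 C=20] avail[A=33 B=26 C=20] open={R7,R8}
Final available[A] = 33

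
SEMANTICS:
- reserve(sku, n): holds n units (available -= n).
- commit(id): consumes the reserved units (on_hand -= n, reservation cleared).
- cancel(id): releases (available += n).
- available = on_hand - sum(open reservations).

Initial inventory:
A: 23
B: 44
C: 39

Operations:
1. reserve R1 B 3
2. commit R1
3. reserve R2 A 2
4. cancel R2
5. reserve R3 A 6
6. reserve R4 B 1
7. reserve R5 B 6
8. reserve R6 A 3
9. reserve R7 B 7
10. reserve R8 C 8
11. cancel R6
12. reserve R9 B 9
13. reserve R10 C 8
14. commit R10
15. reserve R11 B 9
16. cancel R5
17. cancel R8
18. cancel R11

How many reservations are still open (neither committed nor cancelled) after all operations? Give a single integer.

Answer: 4

Derivation:
Step 1: reserve R1 B 3 -> on_hand[A=23 B=44 C=39] avail[A=23 B=41 C=39] open={R1}
Step 2: commit R1 -> on_hand[A=23 B=41 C=39] avail[A=23 B=41 C=39] open={}
Step 3: reserve R2 A 2 -> on_hand[A=23 B=41 C=39] avail[A=21 B=41 C=39] open={R2}
Step 4: cancel R2 -> on_hand[A=23 B=41 C=39] avail[A=23 B=41 C=39] open={}
Step 5: reserve R3 A 6 -> on_hand[A=23 B=41 C=39] avail[A=17 B=41 C=39] open={R3}
Step 6: reserve R4 B 1 -> on_hand[A=23 B=41 C=39] avail[A=17 B=40 C=39] open={R3,R4}
Step 7: reserve R5 B 6 -> on_hand[A=23 B=41 C=39] avail[A=17 B=34 C=39] open={R3,R4,R5}
Step 8: reserve R6 A 3 -> on_hand[A=23 B=41 C=39] avail[A=14 B=34 C=39] open={R3,R4,R5,R6}
Step 9: reserve R7 B 7 -> on_hand[A=23 B=41 C=39] avail[A=14 B=27 C=39] open={R3,R4,R5,R6,R7}
Step 10: reserve R8 C 8 -> on_hand[A=23 B=41 C=39] avail[A=14 B=27 C=31] open={R3,R4,R5,R6,R7,R8}
Step 11: cancel R6 -> on_hand[A=23 B=41 C=39] avail[A=17 B=27 C=31] open={R3,R4,R5,R7,R8}
Step 12: reserve R9 B 9 -> on_hand[A=23 B=41 C=39] avail[A=17 B=18 C=31] open={R3,R4,R5,R7,R8,R9}
Step 13: reserve R10 C 8 -> on_hand[A=23 B=41 C=39] avail[A=17 B=18 C=23] open={R10,R3,R4,R5,R7,R8,R9}
Step 14: commit R10 -> on_hand[A=23 B=41 C=31] avail[A=17 B=18 C=23] open={R3,R4,R5,R7,R8,R9}
Step 15: reserve R11 B 9 -> on_hand[A=23 B=41 C=31] avail[A=17 B=9 C=23] open={R11,R3,R4,R5,R7,R8,R9}
Step 16: cancel R5 -> on_hand[A=23 B=41 C=31] avail[A=17 B=15 C=23] open={R11,R3,R4,R7,R8,R9}
Step 17: cancel R8 -> on_hand[A=23 B=41 C=31] avail[A=17 B=15 C=31] open={R11,R3,R4,R7,R9}
Step 18: cancel R11 -> on_hand[A=23 B=41 C=31] avail[A=17 B=24 C=31] open={R3,R4,R7,R9}
Open reservations: ['R3', 'R4', 'R7', 'R9'] -> 4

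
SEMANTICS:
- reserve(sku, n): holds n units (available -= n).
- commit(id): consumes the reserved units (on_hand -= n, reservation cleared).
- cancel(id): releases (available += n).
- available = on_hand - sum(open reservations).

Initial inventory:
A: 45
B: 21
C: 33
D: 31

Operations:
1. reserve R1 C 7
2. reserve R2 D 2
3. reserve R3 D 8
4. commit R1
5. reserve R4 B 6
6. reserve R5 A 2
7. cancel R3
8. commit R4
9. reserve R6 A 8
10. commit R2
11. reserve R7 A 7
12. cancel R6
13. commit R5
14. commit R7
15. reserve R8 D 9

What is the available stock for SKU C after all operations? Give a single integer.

Answer: 26

Derivation:
Step 1: reserve R1 C 7 -> on_hand[A=45 B=21 C=33 D=31] avail[A=45 B=21 C=26 D=31] open={R1}
Step 2: reserve R2 D 2 -> on_hand[A=45 B=21 C=33 D=31] avail[A=45 B=21 C=26 D=29] open={R1,R2}
Step 3: reserve R3 D 8 -> on_hand[A=45 B=21 C=33 D=31] avail[A=45 B=21 C=26 D=21] open={R1,R2,R3}
Step 4: commit R1 -> on_hand[A=45 B=21 C=26 D=31] avail[A=45 B=21 C=26 D=21] open={R2,R3}
Step 5: reserve R4 B 6 -> on_hand[A=45 B=21 C=26 D=31] avail[A=45 B=15 C=26 D=21] open={R2,R3,R4}
Step 6: reserve R5 A 2 -> on_hand[A=45 B=21 C=26 D=31] avail[A=43 B=15 C=26 D=21] open={R2,R3,R4,R5}
Step 7: cancel R3 -> on_hand[A=45 B=21 C=26 D=31] avail[A=43 B=15 C=26 D=29] open={R2,R4,R5}
Step 8: commit R4 -> on_hand[A=45 B=15 C=26 D=31] avail[A=43 B=15 C=26 D=29] open={R2,R5}
Step 9: reserve R6 A 8 -> on_hand[A=45 B=15 C=26 D=31] avail[A=35 B=15 C=26 D=29] open={R2,R5,R6}
Step 10: commit R2 -> on_hand[A=45 B=15 C=26 D=29] avail[A=35 B=15 C=26 D=29] open={R5,R6}
Step 11: reserve R7 A 7 -> on_hand[A=45 B=15 C=26 D=29] avail[A=28 B=15 C=26 D=29] open={R5,R6,R7}
Step 12: cancel R6 -> on_hand[A=45 B=15 C=26 D=29] avail[A=36 B=15 C=26 D=29] open={R5,R7}
Step 13: commit R5 -> on_hand[A=43 B=15 C=26 D=29] avail[A=36 B=15 C=26 D=29] open={R7}
Step 14: commit R7 -> on_hand[A=36 B=15 C=26 D=29] avail[A=36 B=15 C=26 D=29] open={}
Step 15: reserve R8 D 9 -> on_hand[A=36 B=15 C=26 D=29] avail[A=36 B=15 C=26 D=20] open={R8}
Final available[C] = 26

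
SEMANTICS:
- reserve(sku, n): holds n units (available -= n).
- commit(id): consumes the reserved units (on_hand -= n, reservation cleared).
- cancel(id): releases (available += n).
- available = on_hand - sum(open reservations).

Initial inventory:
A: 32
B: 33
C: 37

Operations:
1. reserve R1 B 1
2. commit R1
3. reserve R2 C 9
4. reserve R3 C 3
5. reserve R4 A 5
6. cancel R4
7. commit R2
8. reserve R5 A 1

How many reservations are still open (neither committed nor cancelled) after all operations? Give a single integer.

Answer: 2

Derivation:
Step 1: reserve R1 B 1 -> on_hand[A=32 B=33 C=37] avail[A=32 B=32 C=37] open={R1}
Step 2: commit R1 -> on_hand[A=32 B=32 C=37] avail[A=32 B=32 C=37] open={}
Step 3: reserve R2 C 9 -> on_hand[A=32 B=32 C=37] avail[A=32 B=32 C=28] open={R2}
Step 4: reserve R3 C 3 -> on_hand[A=32 B=32 C=37] avail[A=32 B=32 C=25] open={R2,R3}
Step 5: reserve R4 A 5 -> on_hand[A=32 B=32 C=37] avail[A=27 B=32 C=25] open={R2,R3,R4}
Step 6: cancel R4 -> on_hand[A=32 B=32 C=37] avail[A=32 B=32 C=25] open={R2,R3}
Step 7: commit R2 -> on_hand[A=32 B=32 C=28] avail[A=32 B=32 C=25] open={R3}
Step 8: reserve R5 A 1 -> on_hand[A=32 B=32 C=28] avail[A=31 B=32 C=25] open={R3,R5}
Open reservations: ['R3', 'R5'] -> 2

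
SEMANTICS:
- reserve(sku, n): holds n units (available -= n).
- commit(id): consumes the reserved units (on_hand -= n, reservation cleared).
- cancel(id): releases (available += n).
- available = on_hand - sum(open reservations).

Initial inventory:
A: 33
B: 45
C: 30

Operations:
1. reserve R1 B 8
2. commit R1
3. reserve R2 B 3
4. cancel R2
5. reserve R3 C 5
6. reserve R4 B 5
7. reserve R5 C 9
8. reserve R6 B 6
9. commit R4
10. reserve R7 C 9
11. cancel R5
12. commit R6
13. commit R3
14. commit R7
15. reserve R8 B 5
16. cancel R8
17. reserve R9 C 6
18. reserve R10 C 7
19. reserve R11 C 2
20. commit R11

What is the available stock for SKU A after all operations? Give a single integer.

Answer: 33

Derivation:
Step 1: reserve R1 B 8 -> on_hand[A=33 B=45 C=30] avail[A=33 B=37 C=30] open={R1}
Step 2: commit R1 -> on_hand[A=33 B=37 C=30] avail[A=33 B=37 C=30] open={}
Step 3: reserve R2 B 3 -> on_hand[A=33 B=37 C=30] avail[A=33 B=34 C=30] open={R2}
Step 4: cancel R2 -> on_hand[A=33 B=37 C=30] avail[A=33 B=37 C=30] open={}
Step 5: reserve R3 C 5 -> on_hand[A=33 B=37 C=30] avail[A=33 B=37 C=25] open={R3}
Step 6: reserve R4 B 5 -> on_hand[A=33 B=37 C=30] avail[A=33 B=32 C=25] open={R3,R4}
Step 7: reserve R5 C 9 -> on_hand[A=33 B=37 C=30] avail[A=33 B=32 C=16] open={R3,R4,R5}
Step 8: reserve R6 B 6 -> on_hand[A=33 B=37 C=30] avail[A=33 B=26 C=16] open={R3,R4,R5,R6}
Step 9: commit R4 -> on_hand[A=33 B=32 C=30] avail[A=33 B=26 C=16] open={R3,R5,R6}
Step 10: reserve R7 C 9 -> on_hand[A=33 B=32 C=30] avail[A=33 B=26 C=7] open={R3,R5,R6,R7}
Step 11: cancel R5 -> on_hand[A=33 B=32 C=30] avail[A=33 B=26 C=16] open={R3,R6,R7}
Step 12: commit R6 -> on_hand[A=33 B=26 C=30] avail[A=33 B=26 C=16] open={R3,R7}
Step 13: commit R3 -> on_hand[A=33 B=26 C=25] avail[A=33 B=26 C=16] open={R7}
Step 14: commit R7 -> on_hand[A=33 B=26 C=16] avail[A=33 B=26 C=16] open={}
Step 15: reserve R8 B 5 -> on_hand[A=33 B=26 C=16] avail[A=33 B=21 C=16] open={R8}
Step 16: cancel R8 -> on_hand[A=33 B=26 C=16] avail[A=33 B=26 C=16] open={}
Step 17: reserve R9 C 6 -> on_hand[A=33 B=26 C=16] avail[A=33 B=26 C=10] open={R9}
Step 18: reserve R10 C 7 -> on_hand[A=33 B=26 C=16] avail[A=33 B=26 C=3] open={R10,R9}
Step 19: reserve R11 C 2 -> on_hand[A=33 B=26 C=16] avail[A=33 B=26 C=1] open={R10,R11,R9}
Step 20: commit R11 -> on_hand[A=33 B=26 C=14] avail[A=33 B=26 C=1] open={R10,R9}
Final available[A] = 33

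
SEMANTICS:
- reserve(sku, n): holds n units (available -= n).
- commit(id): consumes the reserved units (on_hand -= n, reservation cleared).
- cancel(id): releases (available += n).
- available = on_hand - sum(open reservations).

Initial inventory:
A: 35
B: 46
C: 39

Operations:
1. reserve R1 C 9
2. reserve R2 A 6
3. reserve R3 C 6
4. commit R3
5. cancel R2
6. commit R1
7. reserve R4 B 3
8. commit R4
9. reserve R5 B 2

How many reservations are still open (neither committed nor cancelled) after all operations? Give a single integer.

Step 1: reserve R1 C 9 -> on_hand[A=35 B=46 C=39] avail[A=35 B=46 C=30] open={R1}
Step 2: reserve R2 A 6 -> on_hand[A=35 B=46 C=39] avail[A=29 B=46 C=30] open={R1,R2}
Step 3: reserve R3 C 6 -> on_hand[A=35 B=46 C=39] avail[A=29 B=46 C=24] open={R1,R2,R3}
Step 4: commit R3 -> on_hand[A=35 B=46 C=33] avail[A=29 B=46 C=24] open={R1,R2}
Step 5: cancel R2 -> on_hand[A=35 B=46 C=33] avail[A=35 B=46 C=24] open={R1}
Step 6: commit R1 -> on_hand[A=35 B=46 C=24] avail[A=35 B=46 C=24] open={}
Step 7: reserve R4 B 3 -> on_hand[A=35 B=46 C=24] avail[A=35 B=43 C=24] open={R4}
Step 8: commit R4 -> on_hand[A=35 B=43 C=24] avail[A=35 B=43 C=24] open={}
Step 9: reserve R5 B 2 -> on_hand[A=35 B=43 C=24] avail[A=35 B=41 C=24] open={R5}
Open reservations: ['R5'] -> 1

Answer: 1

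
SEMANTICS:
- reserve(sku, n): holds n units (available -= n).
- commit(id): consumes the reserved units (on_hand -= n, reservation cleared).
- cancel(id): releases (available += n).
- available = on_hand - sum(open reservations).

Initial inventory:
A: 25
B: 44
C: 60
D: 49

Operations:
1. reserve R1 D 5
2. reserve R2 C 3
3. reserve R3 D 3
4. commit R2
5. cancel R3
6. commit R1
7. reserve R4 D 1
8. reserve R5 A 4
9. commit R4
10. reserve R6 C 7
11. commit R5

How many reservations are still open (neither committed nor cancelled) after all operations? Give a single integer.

Answer: 1

Derivation:
Step 1: reserve R1 D 5 -> on_hand[A=25 B=44 C=60 D=49] avail[A=25 B=44 C=60 D=44] open={R1}
Step 2: reserve R2 C 3 -> on_hand[A=25 B=44 C=60 D=49] avail[A=25 B=44 C=57 D=44] open={R1,R2}
Step 3: reserve R3 D 3 -> on_hand[A=25 B=44 C=60 D=49] avail[A=25 B=44 C=57 D=41] open={R1,R2,R3}
Step 4: commit R2 -> on_hand[A=25 B=44 C=57 D=49] avail[A=25 B=44 C=57 D=41] open={R1,R3}
Step 5: cancel R3 -> on_hand[A=25 B=44 C=57 D=49] avail[A=25 B=44 C=57 D=44] open={R1}
Step 6: commit R1 -> on_hand[A=25 B=44 C=57 D=44] avail[A=25 B=44 C=57 D=44] open={}
Step 7: reserve R4 D 1 -> on_hand[A=25 B=44 C=57 D=44] avail[A=25 B=44 C=57 D=43] open={R4}
Step 8: reserve R5 A 4 -> on_hand[A=25 B=44 C=57 D=44] avail[A=21 B=44 C=57 D=43] open={R4,R5}
Step 9: commit R4 -> on_hand[A=25 B=44 C=57 D=43] avail[A=21 B=44 C=57 D=43] open={R5}
Step 10: reserve R6 C 7 -> on_hand[A=25 B=44 C=57 D=43] avail[A=21 B=44 C=50 D=43] open={R5,R6}
Step 11: commit R5 -> on_hand[A=21 B=44 C=57 D=43] avail[A=21 B=44 C=50 D=43] open={R6}
Open reservations: ['R6'] -> 1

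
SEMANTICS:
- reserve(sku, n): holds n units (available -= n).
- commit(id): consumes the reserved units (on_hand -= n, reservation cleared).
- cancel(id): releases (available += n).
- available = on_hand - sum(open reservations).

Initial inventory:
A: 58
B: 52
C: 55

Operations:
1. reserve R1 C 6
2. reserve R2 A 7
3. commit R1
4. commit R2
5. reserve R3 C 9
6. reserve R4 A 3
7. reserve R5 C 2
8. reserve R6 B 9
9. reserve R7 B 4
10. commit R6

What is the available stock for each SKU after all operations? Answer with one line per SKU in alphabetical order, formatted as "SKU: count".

Step 1: reserve R1 C 6 -> on_hand[A=58 B=52 C=55] avail[A=58 B=52 C=49] open={R1}
Step 2: reserve R2 A 7 -> on_hand[A=58 B=52 C=55] avail[A=51 B=52 C=49] open={R1,R2}
Step 3: commit R1 -> on_hand[A=58 B=52 C=49] avail[A=51 B=52 C=49] open={R2}
Step 4: commit R2 -> on_hand[A=51 B=52 C=49] avail[A=51 B=52 C=49] open={}
Step 5: reserve R3 C 9 -> on_hand[A=51 B=52 C=49] avail[A=51 B=52 C=40] open={R3}
Step 6: reserve R4 A 3 -> on_hand[A=51 B=52 C=49] avail[A=48 B=52 C=40] open={R3,R4}
Step 7: reserve R5 C 2 -> on_hand[A=51 B=52 C=49] avail[A=48 B=52 C=38] open={R3,R4,R5}
Step 8: reserve R6 B 9 -> on_hand[A=51 B=52 C=49] avail[A=48 B=43 C=38] open={R3,R4,R5,R6}
Step 9: reserve R7 B 4 -> on_hand[A=51 B=52 C=49] avail[A=48 B=39 C=38] open={R3,R4,R5,R6,R7}
Step 10: commit R6 -> on_hand[A=51 B=43 C=49] avail[A=48 B=39 C=38] open={R3,R4,R5,R7}

Answer: A: 48
B: 39
C: 38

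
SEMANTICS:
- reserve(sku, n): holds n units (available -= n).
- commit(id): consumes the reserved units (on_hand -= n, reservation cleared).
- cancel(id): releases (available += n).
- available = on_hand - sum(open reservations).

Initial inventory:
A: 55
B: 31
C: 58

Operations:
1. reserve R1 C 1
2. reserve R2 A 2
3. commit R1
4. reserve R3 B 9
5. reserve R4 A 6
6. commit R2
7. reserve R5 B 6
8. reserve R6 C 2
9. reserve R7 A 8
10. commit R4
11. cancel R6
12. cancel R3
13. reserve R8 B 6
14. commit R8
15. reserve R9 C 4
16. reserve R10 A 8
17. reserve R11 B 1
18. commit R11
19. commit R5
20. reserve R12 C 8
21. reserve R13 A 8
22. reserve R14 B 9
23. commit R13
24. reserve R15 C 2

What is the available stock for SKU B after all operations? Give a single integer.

Step 1: reserve R1 C 1 -> on_hand[A=55 B=31 C=58] avail[A=55 B=31 C=57] open={R1}
Step 2: reserve R2 A 2 -> on_hand[A=55 B=31 C=58] avail[A=53 B=31 C=57] open={R1,R2}
Step 3: commit R1 -> on_hand[A=55 B=31 C=57] avail[A=53 B=31 C=57] open={R2}
Step 4: reserve R3 B 9 -> on_hand[A=55 B=31 C=57] avail[A=53 B=22 C=57] open={R2,R3}
Step 5: reserve R4 A 6 -> on_hand[A=55 B=31 C=57] avail[A=47 B=22 C=57] open={R2,R3,R4}
Step 6: commit R2 -> on_hand[A=53 B=31 C=57] avail[A=47 B=22 C=57] open={R3,R4}
Step 7: reserve R5 B 6 -> on_hand[A=53 B=31 C=57] avail[A=47 B=16 C=57] open={R3,R4,R5}
Step 8: reserve R6 C 2 -> on_hand[A=53 B=31 C=57] avail[A=47 B=16 C=55] open={R3,R4,R5,R6}
Step 9: reserve R7 A 8 -> on_hand[A=53 B=31 C=57] avail[A=39 B=16 C=55] open={R3,R4,R5,R6,R7}
Step 10: commit R4 -> on_hand[A=47 B=31 C=57] avail[A=39 B=16 C=55] open={R3,R5,R6,R7}
Step 11: cancel R6 -> on_hand[A=47 B=31 C=57] avail[A=39 B=16 C=57] open={R3,R5,R7}
Step 12: cancel R3 -> on_hand[A=47 B=31 C=57] avail[A=39 B=25 C=57] open={R5,R7}
Step 13: reserve R8 B 6 -> on_hand[A=47 B=31 C=57] avail[A=39 B=19 C=57] open={R5,R7,R8}
Step 14: commit R8 -> on_hand[A=47 B=25 C=57] avail[A=39 B=19 C=57] open={R5,R7}
Step 15: reserve R9 C 4 -> on_hand[A=47 B=25 C=57] avail[A=39 B=19 C=53] open={R5,R7,R9}
Step 16: reserve R10 A 8 -> on_hand[A=47 B=25 C=57] avail[A=31 B=19 C=53] open={R10,R5,R7,R9}
Step 17: reserve R11 B 1 -> on_hand[A=47 B=25 C=57] avail[A=31 B=18 C=53] open={R10,R11,R5,R7,R9}
Step 18: commit R11 -> on_hand[A=47 B=24 C=57] avail[A=31 B=18 C=53] open={R10,R5,R7,R9}
Step 19: commit R5 -> on_hand[A=47 B=18 C=57] avail[A=31 B=18 C=53] open={R10,R7,R9}
Step 20: reserve R12 C 8 -> on_hand[A=47 B=18 C=57] avail[A=31 B=18 C=45] open={R10,R12,R7,R9}
Step 21: reserve R13 A 8 -> on_hand[A=47 B=18 C=57] avail[A=23 B=18 C=45] open={R10,R12,R13,R7,R9}
Step 22: reserve R14 B 9 -> on_hand[A=47 B=18 C=57] avail[A=23 B=9 C=45] open={R10,R12,R13,R14,R7,R9}
Step 23: commit R13 -> on_hand[A=39 B=18 C=57] avail[A=23 B=9 C=45] open={R10,R12,R14,R7,R9}
Step 24: reserve R15 C 2 -> on_hand[A=39 B=18 C=57] avail[A=23 B=9 C=43] open={R10,R12,R14,R15,R7,R9}
Final available[B] = 9

Answer: 9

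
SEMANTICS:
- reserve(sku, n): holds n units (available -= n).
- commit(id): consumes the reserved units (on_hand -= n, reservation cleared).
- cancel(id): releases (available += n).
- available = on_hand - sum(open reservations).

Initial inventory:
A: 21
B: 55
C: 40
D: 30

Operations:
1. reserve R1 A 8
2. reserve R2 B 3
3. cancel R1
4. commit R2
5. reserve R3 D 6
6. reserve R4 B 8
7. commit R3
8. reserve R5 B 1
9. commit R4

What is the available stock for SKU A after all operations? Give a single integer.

Answer: 21

Derivation:
Step 1: reserve R1 A 8 -> on_hand[A=21 B=55 C=40 D=30] avail[A=13 B=55 C=40 D=30] open={R1}
Step 2: reserve R2 B 3 -> on_hand[A=21 B=55 C=40 D=30] avail[A=13 B=52 C=40 D=30] open={R1,R2}
Step 3: cancel R1 -> on_hand[A=21 B=55 C=40 D=30] avail[A=21 B=52 C=40 D=30] open={R2}
Step 4: commit R2 -> on_hand[A=21 B=52 C=40 D=30] avail[A=21 B=52 C=40 D=30] open={}
Step 5: reserve R3 D 6 -> on_hand[A=21 B=52 C=40 D=30] avail[A=21 B=52 C=40 D=24] open={R3}
Step 6: reserve R4 B 8 -> on_hand[A=21 B=52 C=40 D=30] avail[A=21 B=44 C=40 D=24] open={R3,R4}
Step 7: commit R3 -> on_hand[A=21 B=52 C=40 D=24] avail[A=21 B=44 C=40 D=24] open={R4}
Step 8: reserve R5 B 1 -> on_hand[A=21 B=52 C=40 D=24] avail[A=21 B=43 C=40 D=24] open={R4,R5}
Step 9: commit R4 -> on_hand[A=21 B=44 C=40 D=24] avail[A=21 B=43 C=40 D=24] open={R5}
Final available[A] = 21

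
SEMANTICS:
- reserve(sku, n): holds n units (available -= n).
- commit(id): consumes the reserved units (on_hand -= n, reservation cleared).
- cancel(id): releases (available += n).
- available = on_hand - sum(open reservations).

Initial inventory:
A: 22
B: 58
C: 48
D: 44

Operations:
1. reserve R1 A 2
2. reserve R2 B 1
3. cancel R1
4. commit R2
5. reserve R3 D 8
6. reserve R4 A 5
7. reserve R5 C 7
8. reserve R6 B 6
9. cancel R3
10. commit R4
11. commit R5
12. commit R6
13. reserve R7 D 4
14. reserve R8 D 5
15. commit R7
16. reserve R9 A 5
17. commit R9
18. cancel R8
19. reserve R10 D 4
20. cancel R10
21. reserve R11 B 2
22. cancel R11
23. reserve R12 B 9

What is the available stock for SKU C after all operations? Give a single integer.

Answer: 41

Derivation:
Step 1: reserve R1 A 2 -> on_hand[A=22 B=58 C=48 D=44] avail[A=20 B=58 C=48 D=44] open={R1}
Step 2: reserve R2 B 1 -> on_hand[A=22 B=58 C=48 D=44] avail[A=20 B=57 C=48 D=44] open={R1,R2}
Step 3: cancel R1 -> on_hand[A=22 B=58 C=48 D=44] avail[A=22 B=57 C=48 D=44] open={R2}
Step 4: commit R2 -> on_hand[A=22 B=57 C=48 D=44] avail[A=22 B=57 C=48 D=44] open={}
Step 5: reserve R3 D 8 -> on_hand[A=22 B=57 C=48 D=44] avail[A=22 B=57 C=48 D=36] open={R3}
Step 6: reserve R4 A 5 -> on_hand[A=22 B=57 C=48 D=44] avail[A=17 B=57 C=48 D=36] open={R3,R4}
Step 7: reserve R5 C 7 -> on_hand[A=22 B=57 C=48 D=44] avail[A=17 B=57 C=41 D=36] open={R3,R4,R5}
Step 8: reserve R6 B 6 -> on_hand[A=22 B=57 C=48 D=44] avail[A=17 B=51 C=41 D=36] open={R3,R4,R5,R6}
Step 9: cancel R3 -> on_hand[A=22 B=57 C=48 D=44] avail[A=17 B=51 C=41 D=44] open={R4,R5,R6}
Step 10: commit R4 -> on_hand[A=17 B=57 C=48 D=44] avail[A=17 B=51 C=41 D=44] open={R5,R6}
Step 11: commit R5 -> on_hand[A=17 B=57 C=41 D=44] avail[A=17 B=51 C=41 D=44] open={R6}
Step 12: commit R6 -> on_hand[A=17 B=51 C=41 D=44] avail[A=17 B=51 C=41 D=44] open={}
Step 13: reserve R7 D 4 -> on_hand[A=17 B=51 C=41 D=44] avail[A=17 B=51 C=41 D=40] open={R7}
Step 14: reserve R8 D 5 -> on_hand[A=17 B=51 C=41 D=44] avail[A=17 B=51 C=41 D=35] open={R7,R8}
Step 15: commit R7 -> on_hand[A=17 B=51 C=41 D=40] avail[A=17 B=51 C=41 D=35] open={R8}
Step 16: reserve R9 A 5 -> on_hand[A=17 B=51 C=41 D=40] avail[A=12 B=51 C=41 D=35] open={R8,R9}
Step 17: commit R9 -> on_hand[A=12 B=51 C=41 D=40] avail[A=12 B=51 C=41 D=35] open={R8}
Step 18: cancel R8 -> on_hand[A=12 B=51 C=41 D=40] avail[A=12 B=51 C=41 D=40] open={}
Step 19: reserve R10 D 4 -> on_hand[A=12 B=51 C=41 D=40] avail[A=12 B=51 C=41 D=36] open={R10}
Step 20: cancel R10 -> on_hand[A=12 B=51 C=41 D=40] avail[A=12 B=51 C=41 D=40] open={}
Step 21: reserve R11 B 2 -> on_hand[A=12 B=51 C=41 D=40] avail[A=12 B=49 C=41 D=40] open={R11}
Step 22: cancel R11 -> on_hand[A=12 B=51 C=41 D=40] avail[A=12 B=51 C=41 D=40] open={}
Step 23: reserve R12 B 9 -> on_hand[A=12 B=51 C=41 D=40] avail[A=12 B=42 C=41 D=40] open={R12}
Final available[C] = 41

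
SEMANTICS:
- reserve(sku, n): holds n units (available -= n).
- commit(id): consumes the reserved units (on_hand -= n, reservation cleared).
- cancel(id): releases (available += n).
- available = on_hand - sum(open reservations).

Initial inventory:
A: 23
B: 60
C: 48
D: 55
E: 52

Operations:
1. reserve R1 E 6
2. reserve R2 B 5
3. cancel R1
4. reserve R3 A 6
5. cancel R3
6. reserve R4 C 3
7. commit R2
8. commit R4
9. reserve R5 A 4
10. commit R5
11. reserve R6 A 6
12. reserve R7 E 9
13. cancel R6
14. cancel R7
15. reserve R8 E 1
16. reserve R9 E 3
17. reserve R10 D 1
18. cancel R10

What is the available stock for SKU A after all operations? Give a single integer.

Answer: 19

Derivation:
Step 1: reserve R1 E 6 -> on_hand[A=23 B=60 C=48 D=55 E=52] avail[A=23 B=60 C=48 D=55 E=46] open={R1}
Step 2: reserve R2 B 5 -> on_hand[A=23 B=60 C=48 D=55 E=52] avail[A=23 B=55 C=48 D=55 E=46] open={R1,R2}
Step 3: cancel R1 -> on_hand[A=23 B=60 C=48 D=55 E=52] avail[A=23 B=55 C=48 D=55 E=52] open={R2}
Step 4: reserve R3 A 6 -> on_hand[A=23 B=60 C=48 D=55 E=52] avail[A=17 B=55 C=48 D=55 E=52] open={R2,R3}
Step 5: cancel R3 -> on_hand[A=23 B=60 C=48 D=55 E=52] avail[A=23 B=55 C=48 D=55 E=52] open={R2}
Step 6: reserve R4 C 3 -> on_hand[A=23 B=60 C=48 D=55 E=52] avail[A=23 B=55 C=45 D=55 E=52] open={R2,R4}
Step 7: commit R2 -> on_hand[A=23 B=55 C=48 D=55 E=52] avail[A=23 B=55 C=45 D=55 E=52] open={R4}
Step 8: commit R4 -> on_hand[A=23 B=55 C=45 D=55 E=52] avail[A=23 B=55 C=45 D=55 E=52] open={}
Step 9: reserve R5 A 4 -> on_hand[A=23 B=55 C=45 D=55 E=52] avail[A=19 B=55 C=45 D=55 E=52] open={R5}
Step 10: commit R5 -> on_hand[A=19 B=55 C=45 D=55 E=52] avail[A=19 B=55 C=45 D=55 E=52] open={}
Step 11: reserve R6 A 6 -> on_hand[A=19 B=55 C=45 D=55 E=52] avail[A=13 B=55 C=45 D=55 E=52] open={R6}
Step 12: reserve R7 E 9 -> on_hand[A=19 B=55 C=45 D=55 E=52] avail[A=13 B=55 C=45 D=55 E=43] open={R6,R7}
Step 13: cancel R6 -> on_hand[A=19 B=55 C=45 D=55 E=52] avail[A=19 B=55 C=45 D=55 E=43] open={R7}
Step 14: cancel R7 -> on_hand[A=19 B=55 C=45 D=55 E=52] avail[A=19 B=55 C=45 D=55 E=52] open={}
Step 15: reserve R8 E 1 -> on_hand[A=19 B=55 C=45 D=55 E=52] avail[A=19 B=55 C=45 D=55 E=51] open={R8}
Step 16: reserve R9 E 3 -> on_hand[A=19 B=55 C=45 D=55 E=52] avail[A=19 B=55 C=45 D=55 E=48] open={R8,R9}
Step 17: reserve R10 D 1 -> on_hand[A=19 B=55 C=45 D=55 E=52] avail[A=19 B=55 C=45 D=54 E=48] open={R10,R8,R9}
Step 18: cancel R10 -> on_hand[A=19 B=55 C=45 D=55 E=52] avail[A=19 B=55 C=45 D=55 E=48] open={R8,R9}
Final available[A] = 19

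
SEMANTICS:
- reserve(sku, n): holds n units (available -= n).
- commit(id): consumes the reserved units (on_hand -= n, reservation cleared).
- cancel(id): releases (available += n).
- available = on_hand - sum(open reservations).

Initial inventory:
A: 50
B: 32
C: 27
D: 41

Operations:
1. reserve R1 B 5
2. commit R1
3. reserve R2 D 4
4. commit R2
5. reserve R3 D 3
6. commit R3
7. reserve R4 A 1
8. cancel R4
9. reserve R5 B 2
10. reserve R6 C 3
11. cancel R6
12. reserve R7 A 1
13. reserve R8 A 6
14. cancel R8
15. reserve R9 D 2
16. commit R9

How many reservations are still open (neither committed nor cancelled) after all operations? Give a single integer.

Answer: 2

Derivation:
Step 1: reserve R1 B 5 -> on_hand[A=50 B=32 C=27 D=41] avail[A=50 B=27 C=27 D=41] open={R1}
Step 2: commit R1 -> on_hand[A=50 B=27 C=27 D=41] avail[A=50 B=27 C=27 D=41] open={}
Step 3: reserve R2 D 4 -> on_hand[A=50 B=27 C=27 D=41] avail[A=50 B=27 C=27 D=37] open={R2}
Step 4: commit R2 -> on_hand[A=50 B=27 C=27 D=37] avail[A=50 B=27 C=27 D=37] open={}
Step 5: reserve R3 D 3 -> on_hand[A=50 B=27 C=27 D=37] avail[A=50 B=27 C=27 D=34] open={R3}
Step 6: commit R3 -> on_hand[A=50 B=27 C=27 D=34] avail[A=50 B=27 C=27 D=34] open={}
Step 7: reserve R4 A 1 -> on_hand[A=50 B=27 C=27 D=34] avail[A=49 B=27 C=27 D=34] open={R4}
Step 8: cancel R4 -> on_hand[A=50 B=27 C=27 D=34] avail[A=50 B=27 C=27 D=34] open={}
Step 9: reserve R5 B 2 -> on_hand[A=50 B=27 C=27 D=34] avail[A=50 B=25 C=27 D=34] open={R5}
Step 10: reserve R6 C 3 -> on_hand[A=50 B=27 C=27 D=34] avail[A=50 B=25 C=24 D=34] open={R5,R6}
Step 11: cancel R6 -> on_hand[A=50 B=27 C=27 D=34] avail[A=50 B=25 C=27 D=34] open={R5}
Step 12: reserve R7 A 1 -> on_hand[A=50 B=27 C=27 D=34] avail[A=49 B=25 C=27 D=34] open={R5,R7}
Step 13: reserve R8 A 6 -> on_hand[A=50 B=27 C=27 D=34] avail[A=43 B=25 C=27 D=34] open={R5,R7,R8}
Step 14: cancel R8 -> on_hand[A=50 B=27 C=27 D=34] avail[A=49 B=25 C=27 D=34] open={R5,R7}
Step 15: reserve R9 D 2 -> on_hand[A=50 B=27 C=27 D=34] avail[A=49 B=25 C=27 D=32] open={R5,R7,R9}
Step 16: commit R9 -> on_hand[A=50 B=27 C=27 D=32] avail[A=49 B=25 C=27 D=32] open={R5,R7}
Open reservations: ['R5', 'R7'] -> 2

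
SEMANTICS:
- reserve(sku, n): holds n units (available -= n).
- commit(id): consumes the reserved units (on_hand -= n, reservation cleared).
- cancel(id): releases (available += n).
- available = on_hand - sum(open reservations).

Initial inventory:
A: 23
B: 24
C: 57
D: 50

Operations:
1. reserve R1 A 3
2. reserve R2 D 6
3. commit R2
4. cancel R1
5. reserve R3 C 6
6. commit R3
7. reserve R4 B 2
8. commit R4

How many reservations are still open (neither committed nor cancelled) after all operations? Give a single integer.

Step 1: reserve R1 A 3 -> on_hand[A=23 B=24 C=57 D=50] avail[A=20 B=24 C=57 D=50] open={R1}
Step 2: reserve R2 D 6 -> on_hand[A=23 B=24 C=57 D=50] avail[A=20 B=24 C=57 D=44] open={R1,R2}
Step 3: commit R2 -> on_hand[A=23 B=24 C=57 D=44] avail[A=20 B=24 C=57 D=44] open={R1}
Step 4: cancel R1 -> on_hand[A=23 B=24 C=57 D=44] avail[A=23 B=24 C=57 D=44] open={}
Step 5: reserve R3 C 6 -> on_hand[A=23 B=24 C=57 D=44] avail[A=23 B=24 C=51 D=44] open={R3}
Step 6: commit R3 -> on_hand[A=23 B=24 C=51 D=44] avail[A=23 B=24 C=51 D=44] open={}
Step 7: reserve R4 B 2 -> on_hand[A=23 B=24 C=51 D=44] avail[A=23 B=22 C=51 D=44] open={R4}
Step 8: commit R4 -> on_hand[A=23 B=22 C=51 D=44] avail[A=23 B=22 C=51 D=44] open={}
Open reservations: [] -> 0

Answer: 0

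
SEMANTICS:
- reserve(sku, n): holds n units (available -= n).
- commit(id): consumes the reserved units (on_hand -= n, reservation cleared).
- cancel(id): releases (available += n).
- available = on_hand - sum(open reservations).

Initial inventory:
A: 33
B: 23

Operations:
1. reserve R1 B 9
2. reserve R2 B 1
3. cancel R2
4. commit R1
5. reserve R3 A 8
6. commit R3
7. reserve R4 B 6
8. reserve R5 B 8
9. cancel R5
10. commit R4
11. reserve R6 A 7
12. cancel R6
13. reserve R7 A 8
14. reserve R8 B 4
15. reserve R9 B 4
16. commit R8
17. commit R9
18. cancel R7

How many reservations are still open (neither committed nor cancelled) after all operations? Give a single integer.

Answer: 0

Derivation:
Step 1: reserve R1 B 9 -> on_hand[A=33 B=23] avail[A=33 B=14] open={R1}
Step 2: reserve R2 B 1 -> on_hand[A=33 B=23] avail[A=33 B=13] open={R1,R2}
Step 3: cancel R2 -> on_hand[A=33 B=23] avail[A=33 B=14] open={R1}
Step 4: commit R1 -> on_hand[A=33 B=14] avail[A=33 B=14] open={}
Step 5: reserve R3 A 8 -> on_hand[A=33 B=14] avail[A=25 B=14] open={R3}
Step 6: commit R3 -> on_hand[A=25 B=14] avail[A=25 B=14] open={}
Step 7: reserve R4 B 6 -> on_hand[A=25 B=14] avail[A=25 B=8] open={R4}
Step 8: reserve R5 B 8 -> on_hand[A=25 B=14] avail[A=25 B=0] open={R4,R5}
Step 9: cancel R5 -> on_hand[A=25 B=14] avail[A=25 B=8] open={R4}
Step 10: commit R4 -> on_hand[A=25 B=8] avail[A=25 B=8] open={}
Step 11: reserve R6 A 7 -> on_hand[A=25 B=8] avail[A=18 B=8] open={R6}
Step 12: cancel R6 -> on_hand[A=25 B=8] avail[A=25 B=8] open={}
Step 13: reserve R7 A 8 -> on_hand[A=25 B=8] avail[A=17 B=8] open={R7}
Step 14: reserve R8 B 4 -> on_hand[A=25 B=8] avail[A=17 B=4] open={R7,R8}
Step 15: reserve R9 B 4 -> on_hand[A=25 B=8] avail[A=17 B=0] open={R7,R8,R9}
Step 16: commit R8 -> on_hand[A=25 B=4] avail[A=17 B=0] open={R7,R9}
Step 17: commit R9 -> on_hand[A=25 B=0] avail[A=17 B=0] open={R7}
Step 18: cancel R7 -> on_hand[A=25 B=0] avail[A=25 B=0] open={}
Open reservations: [] -> 0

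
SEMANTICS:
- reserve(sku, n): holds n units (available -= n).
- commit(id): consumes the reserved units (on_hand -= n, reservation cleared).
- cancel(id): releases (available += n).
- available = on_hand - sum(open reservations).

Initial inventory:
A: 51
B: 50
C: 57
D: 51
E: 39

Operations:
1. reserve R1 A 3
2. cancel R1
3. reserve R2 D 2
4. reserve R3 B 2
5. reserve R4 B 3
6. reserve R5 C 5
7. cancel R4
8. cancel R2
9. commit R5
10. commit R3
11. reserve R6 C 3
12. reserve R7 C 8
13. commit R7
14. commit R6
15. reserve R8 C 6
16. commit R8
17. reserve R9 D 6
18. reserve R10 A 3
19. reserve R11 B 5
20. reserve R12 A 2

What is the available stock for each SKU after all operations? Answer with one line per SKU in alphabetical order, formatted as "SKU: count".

Answer: A: 46
B: 43
C: 35
D: 45
E: 39

Derivation:
Step 1: reserve R1 A 3 -> on_hand[A=51 B=50 C=57 D=51 E=39] avail[A=48 B=50 C=57 D=51 E=39] open={R1}
Step 2: cancel R1 -> on_hand[A=51 B=50 C=57 D=51 E=39] avail[A=51 B=50 C=57 D=51 E=39] open={}
Step 3: reserve R2 D 2 -> on_hand[A=51 B=50 C=57 D=51 E=39] avail[A=51 B=50 C=57 D=49 E=39] open={R2}
Step 4: reserve R3 B 2 -> on_hand[A=51 B=50 C=57 D=51 E=39] avail[A=51 B=48 C=57 D=49 E=39] open={R2,R3}
Step 5: reserve R4 B 3 -> on_hand[A=51 B=50 C=57 D=51 E=39] avail[A=51 B=45 C=57 D=49 E=39] open={R2,R3,R4}
Step 6: reserve R5 C 5 -> on_hand[A=51 B=50 C=57 D=51 E=39] avail[A=51 B=45 C=52 D=49 E=39] open={R2,R3,R4,R5}
Step 7: cancel R4 -> on_hand[A=51 B=50 C=57 D=51 E=39] avail[A=51 B=48 C=52 D=49 E=39] open={R2,R3,R5}
Step 8: cancel R2 -> on_hand[A=51 B=50 C=57 D=51 E=39] avail[A=51 B=48 C=52 D=51 E=39] open={R3,R5}
Step 9: commit R5 -> on_hand[A=51 B=50 C=52 D=51 E=39] avail[A=51 B=48 C=52 D=51 E=39] open={R3}
Step 10: commit R3 -> on_hand[A=51 B=48 C=52 D=51 E=39] avail[A=51 B=48 C=52 D=51 E=39] open={}
Step 11: reserve R6 C 3 -> on_hand[A=51 B=48 C=52 D=51 E=39] avail[A=51 B=48 C=49 D=51 E=39] open={R6}
Step 12: reserve R7 C 8 -> on_hand[A=51 B=48 C=52 D=51 E=39] avail[A=51 B=48 C=41 D=51 E=39] open={R6,R7}
Step 13: commit R7 -> on_hand[A=51 B=48 C=44 D=51 E=39] avail[A=51 B=48 C=41 D=51 E=39] open={R6}
Step 14: commit R6 -> on_hand[A=51 B=48 C=41 D=51 E=39] avail[A=51 B=48 C=41 D=51 E=39] open={}
Step 15: reserve R8 C 6 -> on_hand[A=51 B=48 C=41 D=51 E=39] avail[A=51 B=48 C=35 D=51 E=39] open={R8}
Step 16: commit R8 -> on_hand[A=51 B=48 C=35 D=51 E=39] avail[A=51 B=48 C=35 D=51 E=39] open={}
Step 17: reserve R9 D 6 -> on_hand[A=51 B=48 C=35 D=51 E=39] avail[A=51 B=48 C=35 D=45 E=39] open={R9}
Step 18: reserve R10 A 3 -> on_hand[A=51 B=48 C=35 D=51 E=39] avail[A=48 B=48 C=35 D=45 E=39] open={R10,R9}
Step 19: reserve R11 B 5 -> on_hand[A=51 B=48 C=35 D=51 E=39] avail[A=48 B=43 C=35 D=45 E=39] open={R10,R11,R9}
Step 20: reserve R12 A 2 -> on_hand[A=51 B=48 C=35 D=51 E=39] avail[A=46 B=43 C=35 D=45 E=39] open={R10,R11,R12,R9}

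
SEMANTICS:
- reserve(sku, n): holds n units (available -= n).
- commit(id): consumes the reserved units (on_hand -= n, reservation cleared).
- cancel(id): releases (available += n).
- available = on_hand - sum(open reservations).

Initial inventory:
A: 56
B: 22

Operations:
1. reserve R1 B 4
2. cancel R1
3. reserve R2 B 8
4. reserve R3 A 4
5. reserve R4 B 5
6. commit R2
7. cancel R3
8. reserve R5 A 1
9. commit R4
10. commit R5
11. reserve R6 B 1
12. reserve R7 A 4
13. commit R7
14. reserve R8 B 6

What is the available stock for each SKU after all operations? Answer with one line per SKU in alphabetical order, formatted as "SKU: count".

Step 1: reserve R1 B 4 -> on_hand[A=56 B=22] avail[A=56 B=18] open={R1}
Step 2: cancel R1 -> on_hand[A=56 B=22] avail[A=56 B=22] open={}
Step 3: reserve R2 B 8 -> on_hand[A=56 B=22] avail[A=56 B=14] open={R2}
Step 4: reserve R3 A 4 -> on_hand[A=56 B=22] avail[A=52 B=14] open={R2,R3}
Step 5: reserve R4 B 5 -> on_hand[A=56 B=22] avail[A=52 B=9] open={R2,R3,R4}
Step 6: commit R2 -> on_hand[A=56 B=14] avail[A=52 B=9] open={R3,R4}
Step 7: cancel R3 -> on_hand[A=56 B=14] avail[A=56 B=9] open={R4}
Step 8: reserve R5 A 1 -> on_hand[A=56 B=14] avail[A=55 B=9] open={R4,R5}
Step 9: commit R4 -> on_hand[A=56 B=9] avail[A=55 B=9] open={R5}
Step 10: commit R5 -> on_hand[A=55 B=9] avail[A=55 B=9] open={}
Step 11: reserve R6 B 1 -> on_hand[A=55 B=9] avail[A=55 B=8] open={R6}
Step 12: reserve R7 A 4 -> on_hand[A=55 B=9] avail[A=51 B=8] open={R6,R7}
Step 13: commit R7 -> on_hand[A=51 B=9] avail[A=51 B=8] open={R6}
Step 14: reserve R8 B 6 -> on_hand[A=51 B=9] avail[A=51 B=2] open={R6,R8}

Answer: A: 51
B: 2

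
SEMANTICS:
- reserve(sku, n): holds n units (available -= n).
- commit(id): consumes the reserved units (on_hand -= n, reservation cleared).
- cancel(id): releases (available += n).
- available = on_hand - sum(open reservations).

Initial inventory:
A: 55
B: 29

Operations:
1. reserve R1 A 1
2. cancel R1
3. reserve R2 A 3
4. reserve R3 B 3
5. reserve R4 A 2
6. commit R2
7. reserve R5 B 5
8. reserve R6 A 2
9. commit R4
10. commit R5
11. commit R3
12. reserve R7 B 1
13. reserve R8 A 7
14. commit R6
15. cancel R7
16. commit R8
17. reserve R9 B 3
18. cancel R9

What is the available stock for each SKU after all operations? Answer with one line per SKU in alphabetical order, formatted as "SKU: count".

Answer: A: 41
B: 21

Derivation:
Step 1: reserve R1 A 1 -> on_hand[A=55 B=29] avail[A=54 B=29] open={R1}
Step 2: cancel R1 -> on_hand[A=55 B=29] avail[A=55 B=29] open={}
Step 3: reserve R2 A 3 -> on_hand[A=55 B=29] avail[A=52 B=29] open={R2}
Step 4: reserve R3 B 3 -> on_hand[A=55 B=29] avail[A=52 B=26] open={R2,R3}
Step 5: reserve R4 A 2 -> on_hand[A=55 B=29] avail[A=50 B=26] open={R2,R3,R4}
Step 6: commit R2 -> on_hand[A=52 B=29] avail[A=50 B=26] open={R3,R4}
Step 7: reserve R5 B 5 -> on_hand[A=52 B=29] avail[A=50 B=21] open={R3,R4,R5}
Step 8: reserve R6 A 2 -> on_hand[A=52 B=29] avail[A=48 B=21] open={R3,R4,R5,R6}
Step 9: commit R4 -> on_hand[A=50 B=29] avail[A=48 B=21] open={R3,R5,R6}
Step 10: commit R5 -> on_hand[A=50 B=24] avail[A=48 B=21] open={R3,R6}
Step 11: commit R3 -> on_hand[A=50 B=21] avail[A=48 B=21] open={R6}
Step 12: reserve R7 B 1 -> on_hand[A=50 B=21] avail[A=48 B=20] open={R6,R7}
Step 13: reserve R8 A 7 -> on_hand[A=50 B=21] avail[A=41 B=20] open={R6,R7,R8}
Step 14: commit R6 -> on_hand[A=48 B=21] avail[A=41 B=20] open={R7,R8}
Step 15: cancel R7 -> on_hand[A=48 B=21] avail[A=41 B=21] open={R8}
Step 16: commit R8 -> on_hand[A=41 B=21] avail[A=41 B=21] open={}
Step 17: reserve R9 B 3 -> on_hand[A=41 B=21] avail[A=41 B=18] open={R9}
Step 18: cancel R9 -> on_hand[A=41 B=21] avail[A=41 B=21] open={}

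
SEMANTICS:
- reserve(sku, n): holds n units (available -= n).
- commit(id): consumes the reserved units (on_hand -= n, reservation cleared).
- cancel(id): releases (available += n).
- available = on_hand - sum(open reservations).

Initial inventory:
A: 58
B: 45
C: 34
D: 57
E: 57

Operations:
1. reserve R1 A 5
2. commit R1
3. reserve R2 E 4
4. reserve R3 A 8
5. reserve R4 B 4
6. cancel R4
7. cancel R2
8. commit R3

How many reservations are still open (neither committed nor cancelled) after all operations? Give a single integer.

Answer: 0

Derivation:
Step 1: reserve R1 A 5 -> on_hand[A=58 B=45 C=34 D=57 E=57] avail[A=53 B=45 C=34 D=57 E=57] open={R1}
Step 2: commit R1 -> on_hand[A=53 B=45 C=34 D=57 E=57] avail[A=53 B=45 C=34 D=57 E=57] open={}
Step 3: reserve R2 E 4 -> on_hand[A=53 B=45 C=34 D=57 E=57] avail[A=53 B=45 C=34 D=57 E=53] open={R2}
Step 4: reserve R3 A 8 -> on_hand[A=53 B=45 C=34 D=57 E=57] avail[A=45 B=45 C=34 D=57 E=53] open={R2,R3}
Step 5: reserve R4 B 4 -> on_hand[A=53 B=45 C=34 D=57 E=57] avail[A=45 B=41 C=34 D=57 E=53] open={R2,R3,R4}
Step 6: cancel R4 -> on_hand[A=53 B=45 C=34 D=57 E=57] avail[A=45 B=45 C=34 D=57 E=53] open={R2,R3}
Step 7: cancel R2 -> on_hand[A=53 B=45 C=34 D=57 E=57] avail[A=45 B=45 C=34 D=57 E=57] open={R3}
Step 8: commit R3 -> on_hand[A=45 B=45 C=34 D=57 E=57] avail[A=45 B=45 C=34 D=57 E=57] open={}
Open reservations: [] -> 0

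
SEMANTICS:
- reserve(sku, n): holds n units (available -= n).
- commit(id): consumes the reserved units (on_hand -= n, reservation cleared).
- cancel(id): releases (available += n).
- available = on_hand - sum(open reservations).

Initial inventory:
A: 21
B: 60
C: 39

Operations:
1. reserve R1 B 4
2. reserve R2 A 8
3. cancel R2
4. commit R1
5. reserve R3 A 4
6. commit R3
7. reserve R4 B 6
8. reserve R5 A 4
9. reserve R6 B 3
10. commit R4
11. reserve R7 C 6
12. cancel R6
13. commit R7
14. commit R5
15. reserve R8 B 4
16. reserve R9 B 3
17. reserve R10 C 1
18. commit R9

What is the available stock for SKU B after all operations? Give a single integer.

Answer: 43

Derivation:
Step 1: reserve R1 B 4 -> on_hand[A=21 B=60 C=39] avail[A=21 B=56 C=39] open={R1}
Step 2: reserve R2 A 8 -> on_hand[A=21 B=60 C=39] avail[A=13 B=56 C=39] open={R1,R2}
Step 3: cancel R2 -> on_hand[A=21 B=60 C=39] avail[A=21 B=56 C=39] open={R1}
Step 4: commit R1 -> on_hand[A=21 B=56 C=39] avail[A=21 B=56 C=39] open={}
Step 5: reserve R3 A 4 -> on_hand[A=21 B=56 C=39] avail[A=17 B=56 C=39] open={R3}
Step 6: commit R3 -> on_hand[A=17 B=56 C=39] avail[A=17 B=56 C=39] open={}
Step 7: reserve R4 B 6 -> on_hand[A=17 B=56 C=39] avail[A=17 B=50 C=39] open={R4}
Step 8: reserve R5 A 4 -> on_hand[A=17 B=56 C=39] avail[A=13 B=50 C=39] open={R4,R5}
Step 9: reserve R6 B 3 -> on_hand[A=17 B=56 C=39] avail[A=13 B=47 C=39] open={R4,R5,R6}
Step 10: commit R4 -> on_hand[A=17 B=50 C=39] avail[A=13 B=47 C=39] open={R5,R6}
Step 11: reserve R7 C 6 -> on_hand[A=17 B=50 C=39] avail[A=13 B=47 C=33] open={R5,R6,R7}
Step 12: cancel R6 -> on_hand[A=17 B=50 C=39] avail[A=13 B=50 C=33] open={R5,R7}
Step 13: commit R7 -> on_hand[A=17 B=50 C=33] avail[A=13 B=50 C=33] open={R5}
Step 14: commit R5 -> on_hand[A=13 B=50 C=33] avail[A=13 B=50 C=33] open={}
Step 15: reserve R8 B 4 -> on_hand[A=13 B=50 C=33] avail[A=13 B=46 C=33] open={R8}
Step 16: reserve R9 B 3 -> on_hand[A=13 B=50 C=33] avail[A=13 B=43 C=33] open={R8,R9}
Step 17: reserve R10 C 1 -> on_hand[A=13 B=50 C=33] avail[A=13 B=43 C=32] open={R10,R8,R9}
Step 18: commit R9 -> on_hand[A=13 B=47 C=33] avail[A=13 B=43 C=32] open={R10,R8}
Final available[B] = 43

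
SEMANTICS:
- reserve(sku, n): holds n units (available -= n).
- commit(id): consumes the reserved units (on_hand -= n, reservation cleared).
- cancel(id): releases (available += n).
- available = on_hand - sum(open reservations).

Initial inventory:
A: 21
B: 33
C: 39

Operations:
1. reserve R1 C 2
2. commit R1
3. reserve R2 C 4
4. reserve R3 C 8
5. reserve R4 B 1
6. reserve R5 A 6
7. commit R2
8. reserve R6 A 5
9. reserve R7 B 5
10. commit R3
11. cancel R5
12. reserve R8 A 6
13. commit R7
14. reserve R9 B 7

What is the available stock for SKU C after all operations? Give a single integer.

Answer: 25

Derivation:
Step 1: reserve R1 C 2 -> on_hand[A=21 B=33 C=39] avail[A=21 B=33 C=37] open={R1}
Step 2: commit R1 -> on_hand[A=21 B=33 C=37] avail[A=21 B=33 C=37] open={}
Step 3: reserve R2 C 4 -> on_hand[A=21 B=33 C=37] avail[A=21 B=33 C=33] open={R2}
Step 4: reserve R3 C 8 -> on_hand[A=21 B=33 C=37] avail[A=21 B=33 C=25] open={R2,R3}
Step 5: reserve R4 B 1 -> on_hand[A=21 B=33 C=37] avail[A=21 B=32 C=25] open={R2,R3,R4}
Step 6: reserve R5 A 6 -> on_hand[A=21 B=33 C=37] avail[A=15 B=32 C=25] open={R2,R3,R4,R5}
Step 7: commit R2 -> on_hand[A=21 B=33 C=33] avail[A=15 B=32 C=25] open={R3,R4,R5}
Step 8: reserve R6 A 5 -> on_hand[A=21 B=33 C=33] avail[A=10 B=32 C=25] open={R3,R4,R5,R6}
Step 9: reserve R7 B 5 -> on_hand[A=21 B=33 C=33] avail[A=10 B=27 C=25] open={R3,R4,R5,R6,R7}
Step 10: commit R3 -> on_hand[A=21 B=33 C=25] avail[A=10 B=27 C=25] open={R4,R5,R6,R7}
Step 11: cancel R5 -> on_hand[A=21 B=33 C=25] avail[A=16 B=27 C=25] open={R4,R6,R7}
Step 12: reserve R8 A 6 -> on_hand[A=21 B=33 C=25] avail[A=10 B=27 C=25] open={R4,R6,R7,R8}
Step 13: commit R7 -> on_hand[A=21 B=28 C=25] avail[A=10 B=27 C=25] open={R4,R6,R8}
Step 14: reserve R9 B 7 -> on_hand[A=21 B=28 C=25] avail[A=10 B=20 C=25] open={R4,R6,R8,R9}
Final available[C] = 25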